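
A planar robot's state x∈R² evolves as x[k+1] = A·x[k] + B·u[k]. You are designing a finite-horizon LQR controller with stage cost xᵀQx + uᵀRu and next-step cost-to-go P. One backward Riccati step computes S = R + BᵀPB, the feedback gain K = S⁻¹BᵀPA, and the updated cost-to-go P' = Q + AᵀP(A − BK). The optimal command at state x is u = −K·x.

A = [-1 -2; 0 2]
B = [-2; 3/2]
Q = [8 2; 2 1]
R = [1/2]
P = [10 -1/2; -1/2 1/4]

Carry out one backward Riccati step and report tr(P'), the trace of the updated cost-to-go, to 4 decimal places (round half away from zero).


9.7901

BᵀP = [-20.7500 1.3750]
S = R + BᵀPB = [1/2] + [43.5625] = [44.0625]
BᵀPA = [20.7500 44.2500]
K = S⁻¹·BᵀPA = [0.4709 1.0043]
A−BK = [-0.0582 0.0085; -0.7064 0.4936]
AᵀP(A−BK) = [0.2284 0.1617; 0.1617 0.5617]
P' = Q + AᵀP(A−BK) = [8.2284 2.1617; 2.1617 1.5617]
tr(P') = 9.7901


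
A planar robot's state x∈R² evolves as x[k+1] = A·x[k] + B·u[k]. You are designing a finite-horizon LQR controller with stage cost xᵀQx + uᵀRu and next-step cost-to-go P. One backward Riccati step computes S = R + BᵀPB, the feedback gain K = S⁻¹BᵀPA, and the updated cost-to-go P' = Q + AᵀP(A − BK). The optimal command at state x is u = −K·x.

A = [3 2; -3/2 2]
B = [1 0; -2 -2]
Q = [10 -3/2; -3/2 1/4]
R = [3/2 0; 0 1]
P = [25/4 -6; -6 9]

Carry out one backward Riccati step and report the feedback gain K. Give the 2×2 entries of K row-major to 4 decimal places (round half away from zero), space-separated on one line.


1.6461 0.7423 -0.4328 -1.2873

BᵀP = [18.2500 -24.0000; 12.0000 -18.0000]
S = R + BᵀPB = [3/2 0; 0 1] + [66.2500 48.0000; 48.0000 36.0000] = [67.7500 48.0000; 48.0000 37.0000]
BᵀPA = [90.7500 -11.5000; 63.0000 -12.0000]
K = S⁻¹·BᵀPA = [1.6461 0.7423; -0.4328 -1.2873]
A−BK = [1.3539 1.2577; 0.9266 0.9100]
AᵀP(A−BK) = [8.3813 6.2367; 6.2367 6.0888]
P' = Q + AᵀP(A−BK) = [18.3813 4.7367; 4.7367 6.3388]
tr(P') = 24.7201


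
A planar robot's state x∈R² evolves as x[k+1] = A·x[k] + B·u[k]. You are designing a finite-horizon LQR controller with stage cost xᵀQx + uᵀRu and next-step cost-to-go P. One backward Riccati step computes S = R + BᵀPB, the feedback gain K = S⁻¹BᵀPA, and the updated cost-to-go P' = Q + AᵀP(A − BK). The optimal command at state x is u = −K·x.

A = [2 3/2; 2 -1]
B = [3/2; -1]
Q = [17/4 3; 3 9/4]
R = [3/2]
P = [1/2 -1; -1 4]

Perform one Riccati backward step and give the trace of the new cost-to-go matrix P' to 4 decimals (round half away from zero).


BᵀP = [1.7500 -5.5000]
S = R + BᵀPB = [3/2] + [8.1250] = [9.6250]
BᵀPA = [-7.5000 8.1250]
K = S⁻¹·BᵀPA = [-0.7792 0.8442]
A−BK = [3.1688 0.2338; 1.2208 -0.1558]
AᵀP(A−BK) = [4.1558 -1.1688; -1.1688 1.2662]
P' = Q + AᵀP(A−BK) = [8.4058 1.8312; 1.8312 3.5162]
tr(P') = 11.9221

11.9221


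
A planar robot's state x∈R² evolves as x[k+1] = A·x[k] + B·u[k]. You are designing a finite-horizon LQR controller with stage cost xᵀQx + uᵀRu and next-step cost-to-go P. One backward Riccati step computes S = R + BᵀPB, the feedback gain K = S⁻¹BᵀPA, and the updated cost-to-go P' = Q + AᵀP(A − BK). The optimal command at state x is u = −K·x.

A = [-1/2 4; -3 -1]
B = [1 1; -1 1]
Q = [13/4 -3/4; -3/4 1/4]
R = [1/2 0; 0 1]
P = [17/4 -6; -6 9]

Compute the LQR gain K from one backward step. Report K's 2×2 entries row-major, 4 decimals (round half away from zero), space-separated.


1.4452 2.2191 -0.5601 0.2403

BᵀP = [10.2500 -15.0000; -1.7500 3.0000]
S = R + BᵀPB = [1/2 0; 0 1] + [25.2500 -4.7500; -4.7500 1.2500] = [25.7500 -4.7500; -4.7500 2.2500]
BᵀPA = [39.8750 56.0000; -8.1250 -10.0000]
K = S⁻¹·BᵀPA = [1.4452 2.2191; -0.5601 0.2403]
A−BK = [-1.3852 1.5406; -0.9947 0.9788]
AᵀP(A−BK) = [1.8834 0.9664; 0.9664 3.1343]
P' = Q + AᵀP(A−BK) = [5.1334 0.2164; 0.2164 3.3843]
tr(P') = 8.5177


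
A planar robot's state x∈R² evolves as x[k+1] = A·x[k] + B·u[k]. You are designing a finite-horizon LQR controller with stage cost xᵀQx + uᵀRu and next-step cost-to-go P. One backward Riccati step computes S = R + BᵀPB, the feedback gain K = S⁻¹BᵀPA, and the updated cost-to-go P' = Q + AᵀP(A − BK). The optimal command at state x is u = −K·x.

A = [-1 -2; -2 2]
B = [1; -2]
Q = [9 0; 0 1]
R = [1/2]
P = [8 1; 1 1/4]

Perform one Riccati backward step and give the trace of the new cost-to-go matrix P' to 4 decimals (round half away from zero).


17.0909

BᵀP = [6.0000 0.5000]
S = R + BᵀPB = [1/2] + [5.0000] = [5.5000]
BᵀPA = [-7.0000 -11.0000]
K = S⁻¹·BᵀPA = [-1.2727 -2.0000]
A−BK = [0.2727 0.0000; -4.5455 -2.0000]
AᵀP(A−BK) = [4.0909 3.0000; 3.0000 3.0000]
P' = Q + AᵀP(A−BK) = [13.0909 3.0000; 3.0000 4.0000]
tr(P') = 17.0909


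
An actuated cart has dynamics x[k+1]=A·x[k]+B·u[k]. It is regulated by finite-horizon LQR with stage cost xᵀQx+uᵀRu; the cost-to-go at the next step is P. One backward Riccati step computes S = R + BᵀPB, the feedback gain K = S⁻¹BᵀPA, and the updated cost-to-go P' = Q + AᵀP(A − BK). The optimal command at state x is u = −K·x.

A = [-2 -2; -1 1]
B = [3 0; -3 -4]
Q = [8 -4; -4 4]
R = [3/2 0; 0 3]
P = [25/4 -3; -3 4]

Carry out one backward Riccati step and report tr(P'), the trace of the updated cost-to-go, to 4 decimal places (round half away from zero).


14.6916

BᵀP = [27.7500 -21.0000; 12.0000 -16.0000]
S = R + BᵀPB = [3/2 0; 0 3] + [146.2500 84.0000; 84.0000 64.0000] = [147.7500 84.0000; 84.0000 67.0000]
BᵀPA = [-34.5000 -76.5000; -8.0000 -40.0000]
K = S⁻¹·BᵀPA = [-0.5766 -0.6209; 0.6035 0.1815]
A−BK = [-0.2701 -0.1372; -0.3157 -0.1369]
AᵀP(A−BK) = [1.9346 1.0293; 1.0293 0.7571]
P' = Q + AᵀP(A−BK) = [9.9346 -2.9707; -2.9707 4.7571]
tr(P') = 14.6916


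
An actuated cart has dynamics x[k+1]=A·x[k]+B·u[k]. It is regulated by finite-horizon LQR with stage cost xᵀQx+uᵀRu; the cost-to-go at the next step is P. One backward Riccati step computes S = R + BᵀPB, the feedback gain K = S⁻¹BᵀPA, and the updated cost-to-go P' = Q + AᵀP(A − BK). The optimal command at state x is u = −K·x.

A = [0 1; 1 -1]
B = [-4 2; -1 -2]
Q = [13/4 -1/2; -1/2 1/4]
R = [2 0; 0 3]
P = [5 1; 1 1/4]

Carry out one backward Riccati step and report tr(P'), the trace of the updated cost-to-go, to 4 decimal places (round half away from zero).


BᵀP = [-21.0000 -4.2500; 8.0000 1.5000]
S = R + BᵀPB = [2 0; 0 3] + [88.2500 -33.5000; -33.5000 13.0000] = [90.2500 -33.5000; -33.5000 16.0000]
BᵀPA = [-4.2500 -16.7500; 1.5000 6.5000]
K = S⁻¹·BᵀPA = [-0.0552 -0.1562; -0.0218 0.0793]
A−BK = [-0.1772 0.2168; 0.9013 -0.9977]
AᵀP(A−BK) = [0.0482 -0.0326; -0.0326 0.1189]
P' = Q + AᵀP(A−BK) = [3.2982 -0.5326; -0.5326 0.3689]
tr(P') = 3.6671

3.6671


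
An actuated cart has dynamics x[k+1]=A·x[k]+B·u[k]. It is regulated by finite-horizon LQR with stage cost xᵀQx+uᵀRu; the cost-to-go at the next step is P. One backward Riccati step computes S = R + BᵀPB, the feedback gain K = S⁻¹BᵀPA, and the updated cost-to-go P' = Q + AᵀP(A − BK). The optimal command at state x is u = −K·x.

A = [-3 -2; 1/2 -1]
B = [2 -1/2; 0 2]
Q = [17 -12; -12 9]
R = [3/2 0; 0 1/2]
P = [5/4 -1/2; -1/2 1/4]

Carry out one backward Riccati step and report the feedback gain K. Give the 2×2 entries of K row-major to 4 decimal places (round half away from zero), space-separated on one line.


BᵀP = [2.5000 -1.0000; -1.6250 0.7500]
S = R + BᵀPB = [3/2 0; 0 1/2] + [5.0000 -3.2500; -3.2500 2.3125] = [6.5000 -3.2500; -3.2500 2.8125]
BᵀPA = [-8.0000 -4.0000; 5.2500 2.5000]
K = S⁻¹·BᵀPA = [-0.7045 -0.4049; 1.0526 0.4211]
A−BK = [-1.0648 -0.9798; -1.6053 -1.8421]
AᵀP(A−BK) = [1.6506 0.9256; 0.9256 0.5779]
P' = Q + AᵀP(A−BK) = [18.6506 -11.0744; -11.0744 9.5779]
tr(P') = 28.2285

-0.7045 -0.4049 1.0526 0.4211


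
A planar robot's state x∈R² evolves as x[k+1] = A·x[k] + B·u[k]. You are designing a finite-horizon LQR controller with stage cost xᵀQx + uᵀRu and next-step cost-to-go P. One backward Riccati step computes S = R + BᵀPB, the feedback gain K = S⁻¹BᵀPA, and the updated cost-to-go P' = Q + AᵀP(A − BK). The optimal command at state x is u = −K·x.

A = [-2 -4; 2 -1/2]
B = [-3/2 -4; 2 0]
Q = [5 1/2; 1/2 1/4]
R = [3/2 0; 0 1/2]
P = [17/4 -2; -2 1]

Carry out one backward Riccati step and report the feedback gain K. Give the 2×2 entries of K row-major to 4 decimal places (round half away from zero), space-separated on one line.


BᵀP = [-10.3750 5.0000; -17.0000 8.0000]
S = R + BᵀPB = [3/2 0; 0 1/2] + [25.5625 41.5000; 41.5000 68.0000] = [27.0625 41.5000; 41.5000 68.5000]
BᵀPA = [30.7500 39.0000; 50.0000 64.0000]
K = S⁻¹·BᵀPA = [0.2385 0.1178; 0.5854 0.8629]
A−BK = [0.6995 -0.3716; 1.5229 -0.7357]
AᵀP(A−BK) = [0.3944 0.2307; 0.2307 0.4277]
P' = Q + AᵀP(A−BK) = [5.3944 0.7307; 0.7307 0.6777]
tr(P') = 6.0721

0.2385 0.1178 0.5854 0.8629


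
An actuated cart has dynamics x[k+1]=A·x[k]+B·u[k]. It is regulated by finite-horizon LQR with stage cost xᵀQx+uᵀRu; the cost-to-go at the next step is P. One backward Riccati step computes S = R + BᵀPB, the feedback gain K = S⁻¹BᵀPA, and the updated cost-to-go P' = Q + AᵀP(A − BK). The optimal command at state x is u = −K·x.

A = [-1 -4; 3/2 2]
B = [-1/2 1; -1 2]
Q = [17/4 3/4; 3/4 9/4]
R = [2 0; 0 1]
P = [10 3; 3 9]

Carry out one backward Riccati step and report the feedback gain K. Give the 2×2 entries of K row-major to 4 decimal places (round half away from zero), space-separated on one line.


-0.0585 0.0830 0.2340 -0.3321

BᵀP = [-8.0000 -10.5000; 16.0000 21.0000]
S = R + BᵀPB = [2 0; 0 1] + [14.5000 -29.0000; -29.0000 58.0000] = [16.5000 -29.0000; -29.0000 59.0000]
BᵀPA = [-7.7500 11.0000; 15.5000 -22.0000]
K = S⁻¹·BᵀPA = [-0.0585 0.0830; 0.2340 -0.3321]
A−BK = [-1.2632 -3.6264; 0.9736 2.7472]
AᵀP(A−BK) = [17.1703 48.7906; 48.7906 139.7811]
P' = Q + AᵀP(A−BK) = [21.4203 49.5406; 49.5406 142.0311]
tr(P') = 163.4514


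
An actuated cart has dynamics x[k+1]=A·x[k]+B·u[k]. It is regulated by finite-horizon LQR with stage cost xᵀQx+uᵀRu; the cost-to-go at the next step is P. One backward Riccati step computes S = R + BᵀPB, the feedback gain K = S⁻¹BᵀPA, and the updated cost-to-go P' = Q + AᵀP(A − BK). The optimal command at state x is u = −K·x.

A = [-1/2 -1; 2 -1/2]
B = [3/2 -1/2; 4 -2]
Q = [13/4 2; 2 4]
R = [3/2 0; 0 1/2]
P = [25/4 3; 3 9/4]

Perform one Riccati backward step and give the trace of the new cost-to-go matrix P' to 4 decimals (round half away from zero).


9.3457

BᵀP = [21.3750 13.5000; -9.1250 -6.0000]
S = R + BᵀPB = [3/2 0; 0 1/2] + [86.0625 -37.6875; -37.6875 16.5625] = [87.5625 -37.6875; -37.6875 17.0625]
BᵀPA = [16.3125 -28.1250; -7.4375 12.1250]
K = S⁻¹·BᵀPA = [-0.0267 -0.3111; -0.4949 0.0235]
A−BK = [-0.7074 -0.5216; 1.1170 0.7913]
AᵀP(A−BK) = [1.3174 0.8744; 0.8744 0.7783]
P' = Q + AᵀP(A−BK) = [4.5674 2.8744; 2.8744 4.7783]
tr(P') = 9.3457


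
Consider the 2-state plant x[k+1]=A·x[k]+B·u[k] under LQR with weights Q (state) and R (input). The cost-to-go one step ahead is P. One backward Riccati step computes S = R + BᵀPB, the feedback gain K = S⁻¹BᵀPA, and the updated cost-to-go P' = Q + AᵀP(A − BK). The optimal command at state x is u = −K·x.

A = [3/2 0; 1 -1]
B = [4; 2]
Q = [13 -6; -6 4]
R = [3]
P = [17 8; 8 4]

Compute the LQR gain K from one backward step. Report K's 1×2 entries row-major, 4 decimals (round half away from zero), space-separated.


0.3962 -0.0955

BᵀP = [84.0000 40.0000]
S = R + BᵀPB = [3] + [416.0000] = [419.0000]
BᵀPA = [166.0000 -40.0000]
K = S⁻¹·BᵀPA = [0.3962 -0.0955]
A−BK = [-0.0847 0.3819; 0.2076 -0.8091]
AᵀP(A−BK) = [0.4839 -0.1527; -0.1527 0.1814]
P' = Q + AᵀP(A−BK) = [13.4839 -6.1527; -6.1527 4.1814]
tr(P') = 17.6653


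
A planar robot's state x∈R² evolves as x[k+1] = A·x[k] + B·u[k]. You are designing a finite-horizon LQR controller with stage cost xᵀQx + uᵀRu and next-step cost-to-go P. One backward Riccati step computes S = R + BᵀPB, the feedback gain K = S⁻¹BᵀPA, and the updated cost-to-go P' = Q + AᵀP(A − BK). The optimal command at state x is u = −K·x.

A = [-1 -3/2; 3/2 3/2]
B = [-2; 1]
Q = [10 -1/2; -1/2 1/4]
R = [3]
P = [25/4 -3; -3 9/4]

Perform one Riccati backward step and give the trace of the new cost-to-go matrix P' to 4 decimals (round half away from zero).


14.7578

BᵀP = [-15.5000 8.2500]
S = R + BᵀPB = [3] + [39.2500] = [42.2500]
BᵀPA = [27.8750 35.6250]
K = S⁻¹·BᵀPA = [0.6598 0.8432]
A−BK = [0.3195 0.1864; 0.8402 0.6568]
AᵀP(A−BK) = [1.9216 2.1834; 2.1834 2.5862]
P' = Q + AᵀP(A−BK) = [11.9216 1.6834; 1.6834 2.8362]
tr(P') = 14.7578


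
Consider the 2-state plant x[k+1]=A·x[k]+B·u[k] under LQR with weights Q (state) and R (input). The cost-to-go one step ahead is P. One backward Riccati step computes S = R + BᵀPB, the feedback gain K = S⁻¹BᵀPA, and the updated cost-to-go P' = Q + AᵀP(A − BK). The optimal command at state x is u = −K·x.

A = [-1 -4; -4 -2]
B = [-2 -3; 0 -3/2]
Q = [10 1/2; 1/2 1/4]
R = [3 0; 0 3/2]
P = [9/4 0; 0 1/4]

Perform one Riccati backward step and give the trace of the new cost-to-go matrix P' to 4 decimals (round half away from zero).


15.4918

BᵀP = [-4.5000 0.0000; -6.7500 -0.3750]
S = R + BᵀPB = [3 0; 0 3/2] + [9.0000 13.5000; 13.5000 20.8125] = [12.0000 13.5000; 13.5000 22.3125]
BᵀPA = [4.5000 18.0000; 8.2500 27.7500]
K = S⁻¹·BᵀPA = [-0.1283 0.3158; 0.4474 1.0526]
A−BK = [0.0855 -0.2105; -3.3289 -0.4211]
AᵀP(A−BK) = [3.1365 0.8947; 0.8947 2.1053]
P' = Q + AᵀP(A−BK) = [13.1365 1.3947; 1.3947 2.3553]
tr(P') = 15.4918


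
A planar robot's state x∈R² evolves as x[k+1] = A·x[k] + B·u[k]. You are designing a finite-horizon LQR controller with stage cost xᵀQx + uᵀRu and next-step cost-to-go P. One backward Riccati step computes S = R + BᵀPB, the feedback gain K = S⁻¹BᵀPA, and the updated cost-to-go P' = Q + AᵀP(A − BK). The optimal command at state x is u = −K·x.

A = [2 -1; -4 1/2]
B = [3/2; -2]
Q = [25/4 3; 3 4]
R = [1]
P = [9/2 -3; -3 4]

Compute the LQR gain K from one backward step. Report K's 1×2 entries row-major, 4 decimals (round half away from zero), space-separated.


1.6731 -0.4211

BᵀP = [12.7500 -12.5000]
S = R + BᵀPB = [1] + [44.1250] = [45.1250]
BᵀPA = [75.5000 -19.0000]
K = S⁻¹·BᵀPA = [1.6731 -0.4211]
A−BK = [-0.5097 -0.3684; -0.6537 -0.3421]
AᵀP(A−BK) = [3.6787 -0.2105; -0.2105 0.5000]
P' = Q + AᵀP(A−BK) = [9.9287 2.7895; 2.7895 4.5000]
tr(P') = 14.4287


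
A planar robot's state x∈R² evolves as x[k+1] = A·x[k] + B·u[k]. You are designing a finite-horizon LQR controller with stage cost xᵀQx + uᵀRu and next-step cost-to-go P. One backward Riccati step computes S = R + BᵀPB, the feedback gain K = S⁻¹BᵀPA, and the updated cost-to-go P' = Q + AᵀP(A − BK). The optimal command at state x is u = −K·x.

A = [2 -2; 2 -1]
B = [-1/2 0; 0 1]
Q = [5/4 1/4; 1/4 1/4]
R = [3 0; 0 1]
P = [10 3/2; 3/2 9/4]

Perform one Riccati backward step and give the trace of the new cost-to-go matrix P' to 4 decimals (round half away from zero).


BᵀP = [-5.0000 -0.7500; 1.5000 2.2500]
S = R + BᵀPB = [3 0; 0 1] + [2.5000 -0.7500; -0.7500 2.2500] = [5.5000 -0.7500; -0.7500 3.2500]
BᵀPA = [-11.5000 10.7500; 7.5000 -5.2500]
K = S⁻¹·BᵀPA = [-1.8339 1.7906; 1.8845 -1.2022]
A−BK = [1.0830 -1.1047; 0.1155 0.2022]
AᵀP(A−BK) = [25.7762 -23.8917; -23.8917 22.6895]
P' = Q + AᵀP(A−BK) = [27.0262 -23.6417; -23.6417 22.9395]
tr(P') = 49.9657

49.9657


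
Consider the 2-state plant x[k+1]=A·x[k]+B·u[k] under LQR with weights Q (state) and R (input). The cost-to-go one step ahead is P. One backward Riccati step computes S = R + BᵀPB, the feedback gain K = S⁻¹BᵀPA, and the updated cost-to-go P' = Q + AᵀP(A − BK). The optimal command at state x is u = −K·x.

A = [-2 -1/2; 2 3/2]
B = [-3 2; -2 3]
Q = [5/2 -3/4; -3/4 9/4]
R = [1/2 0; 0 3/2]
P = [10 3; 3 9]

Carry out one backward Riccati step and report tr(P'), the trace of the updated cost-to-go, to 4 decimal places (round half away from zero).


13.5894

BᵀP = [-36.0000 -27.0000; 29.0000 33.0000]
S = R + BᵀPB = [1/2 0; 0 3/2] + [162.0000 -153.0000; -153.0000 157.0000] = [162.5000 -153.0000; -153.0000 158.5000]
BᵀPA = [18.0000 -22.5000; 8.0000 35.0000]
K = S⁻¹·BᵀPA = [1.7369 0.7621; 1.7271 0.9564]
A−BK = [-0.2435 -0.1267; 0.2925 0.1548]
AᵀP(A−BK) = [6.9183 3.6314; 3.6314 1.9211]
P' = Q + AᵀP(A−BK) = [9.4183 2.8814; 2.8814 4.1711]
tr(P') = 13.5894


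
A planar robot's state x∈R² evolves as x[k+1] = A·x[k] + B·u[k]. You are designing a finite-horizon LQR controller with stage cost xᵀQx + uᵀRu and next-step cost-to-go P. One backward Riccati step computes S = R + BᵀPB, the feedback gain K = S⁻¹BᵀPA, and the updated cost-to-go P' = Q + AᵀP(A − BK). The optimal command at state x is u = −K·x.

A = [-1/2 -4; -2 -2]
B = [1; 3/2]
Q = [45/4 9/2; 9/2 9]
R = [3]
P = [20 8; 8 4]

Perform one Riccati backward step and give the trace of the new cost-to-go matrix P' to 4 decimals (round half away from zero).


BᵀP = [32.0000 14.0000]
S = R + BᵀPB = [3] + [53.0000] = [56.0000]
BᵀPA = [-44.0000 -156.0000]
K = S⁻¹·BᵀPA = [-0.7857 -2.7857]
A−BK = [0.2857 -1.2143; -0.8214 2.1786]
AᵀP(A−BK) = [2.4286 5.4286; 5.4286 29.4286]
P' = Q + AᵀP(A−BK) = [13.6786 9.9286; 9.9286 38.4286]
tr(P') = 52.1071

52.1071


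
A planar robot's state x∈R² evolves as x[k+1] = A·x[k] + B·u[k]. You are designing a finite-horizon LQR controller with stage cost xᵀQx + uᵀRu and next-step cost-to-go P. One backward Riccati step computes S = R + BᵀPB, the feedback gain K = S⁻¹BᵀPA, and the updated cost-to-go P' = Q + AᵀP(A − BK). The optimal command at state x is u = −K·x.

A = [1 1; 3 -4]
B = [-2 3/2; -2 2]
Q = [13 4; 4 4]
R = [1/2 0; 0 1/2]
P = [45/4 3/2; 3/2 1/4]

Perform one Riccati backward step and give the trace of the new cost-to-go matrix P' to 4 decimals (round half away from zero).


BᵀP = [-25.5000 -3.5000; 19.8750 2.7500]
S = R + BᵀPB = [1/2 0; 0 1/2] + [58.0000 -45.2500; -45.2500 35.3125] = [58.5000 -45.2500; -45.2500 35.8125]
BᵀPA = [-36.0000 -11.5000; 28.1250 8.8750]
K = S⁻¹·BᵀPA = [-0.3496 -0.2159; 0.3436 -0.0250]
A−BK = [-0.2146 0.6057; 1.6136 -4.3818]
AᵀP(A−BK) = [0.2503 -0.3199; -0.3199 0.9888]
P' = Q + AᵀP(A−BK) = [13.2503 3.6801; 3.6801 4.9888]
tr(P') = 18.2391

18.2391


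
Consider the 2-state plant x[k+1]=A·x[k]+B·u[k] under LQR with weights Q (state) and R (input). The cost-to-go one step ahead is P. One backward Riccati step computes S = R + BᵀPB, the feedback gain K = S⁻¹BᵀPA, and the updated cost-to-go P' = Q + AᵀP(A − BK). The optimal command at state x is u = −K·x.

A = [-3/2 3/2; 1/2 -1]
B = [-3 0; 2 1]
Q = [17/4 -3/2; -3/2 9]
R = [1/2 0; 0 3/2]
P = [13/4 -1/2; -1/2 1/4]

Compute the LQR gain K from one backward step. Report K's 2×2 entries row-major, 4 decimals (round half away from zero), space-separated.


0.4679 -0.4927 -0.0347 -0.0083

BᵀP = [-10.7500 2.0000; -0.5000 0.2500]
S = R + BᵀPB = [1/2 0; 0 3/2] + [36.2500 2.0000; 2.0000 0.2500] = [36.7500 2.0000; 2.0000 1.7500]
BᵀPA = [17.1250 -18.1250; 0.8750 -1.0000]
K = S⁻¹·BᵀPA = [0.4679 -0.4927; -0.0347 -0.0083]
A−BK = [-0.0964 0.0218; -0.4010 -0.0062]
AᵀP(A−BK) = [0.1430 -0.1170; -0.1170 0.1232]
P' = Q + AᵀP(A−BK) = [4.3930 -1.6170; -1.6170 9.1232]
tr(P') = 13.5162


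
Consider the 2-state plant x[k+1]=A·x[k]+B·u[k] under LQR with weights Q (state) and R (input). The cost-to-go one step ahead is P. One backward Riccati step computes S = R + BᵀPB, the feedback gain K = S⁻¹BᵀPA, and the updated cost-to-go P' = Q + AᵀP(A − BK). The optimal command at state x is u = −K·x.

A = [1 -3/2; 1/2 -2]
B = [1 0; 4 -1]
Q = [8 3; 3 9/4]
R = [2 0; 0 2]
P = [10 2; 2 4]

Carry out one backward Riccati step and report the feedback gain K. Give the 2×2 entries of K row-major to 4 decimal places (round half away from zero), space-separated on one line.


BᵀP = [18.0000 18.0000; -2.0000 -4.0000]
S = R + BᵀPB = [2 0; 0 2] + [90.0000 -18.0000; -18.0000 4.0000] = [92.0000 -18.0000; -18.0000 6.0000]
BᵀPA = [27.0000 -63.0000; -4.0000 11.0000]
K = S⁻¹·BᵀPA = [0.3947 -0.7895; 0.5175 -0.5351]
A−BK = [0.6053 -0.7105; -0.5614 0.6228]
AᵀP(A−BK) = [4.4123 -5.3246; -5.3246 6.6491]
P' = Q + AᵀP(A−BK) = [12.4123 -2.3246; -2.3246 8.8991]
tr(P') = 21.3114

0.3947 -0.7895 0.5175 -0.5351


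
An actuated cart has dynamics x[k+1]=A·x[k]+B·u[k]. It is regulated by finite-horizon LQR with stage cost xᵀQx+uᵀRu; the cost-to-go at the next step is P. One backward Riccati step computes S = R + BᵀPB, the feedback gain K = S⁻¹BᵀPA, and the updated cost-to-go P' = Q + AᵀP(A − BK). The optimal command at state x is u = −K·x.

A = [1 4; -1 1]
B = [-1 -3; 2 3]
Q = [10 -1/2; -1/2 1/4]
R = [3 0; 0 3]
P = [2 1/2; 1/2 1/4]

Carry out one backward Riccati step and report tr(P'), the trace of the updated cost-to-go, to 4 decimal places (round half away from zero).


BᵀP = [-1.0000 0.0000; -4.5000 -0.7500]
S = R + BᵀPB = [3 0; 0 3] + [1.0000 3.0000; 3.0000 11.2500] = [4.0000 3.0000; 3.0000 14.2500]
BᵀPA = [-1.0000 -4.0000; -3.7500 -18.7500]
K = S⁻¹·BᵀPA = [-0.0625 -0.0156; -0.2500 -1.3125]
A−BK = [0.1875 0.0469; -0.1250 4.9688]
AᵀP(A−BK) = [0.2500 1.3125; 1.3125 11.5781]
P' = Q + AᵀP(A−BK) = [10.2500 0.8125; 0.8125 11.8281]
tr(P') = 22.0781

22.0781


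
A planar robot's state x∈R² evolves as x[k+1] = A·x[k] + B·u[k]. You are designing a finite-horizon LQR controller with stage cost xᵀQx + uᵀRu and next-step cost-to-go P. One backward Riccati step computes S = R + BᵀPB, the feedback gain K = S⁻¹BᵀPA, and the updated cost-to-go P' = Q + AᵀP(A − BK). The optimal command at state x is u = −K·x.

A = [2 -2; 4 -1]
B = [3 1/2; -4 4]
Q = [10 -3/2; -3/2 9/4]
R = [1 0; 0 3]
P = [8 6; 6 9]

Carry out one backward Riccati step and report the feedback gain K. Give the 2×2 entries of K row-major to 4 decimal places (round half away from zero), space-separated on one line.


BᵀP = [0.0000 -18.0000; 28.0000 39.0000]
S = R + BᵀPB = [1 0; 0 3] + [72.0000 -72.0000; -72.0000 170.0000] = [73.0000 -72.0000; -72.0000 173.0000]
BᵀPA = [-72.0000 18.0000; 212.0000 -95.0000]
K = S⁻¹·BᵀPA = [0.3772 -0.5005; 1.3824 -0.7574]
A−BK = [0.1773 -0.1199; -0.0210 0.0278]
AᵀP(A−BK) = [6.0862 -3.4606; -3.4606 2.0535]
P' = Q + AᵀP(A−BK) = [16.0862 -4.9606; -4.9606 4.3035]
tr(P') = 20.3897

0.3772 -0.5005 1.3824 -0.7574


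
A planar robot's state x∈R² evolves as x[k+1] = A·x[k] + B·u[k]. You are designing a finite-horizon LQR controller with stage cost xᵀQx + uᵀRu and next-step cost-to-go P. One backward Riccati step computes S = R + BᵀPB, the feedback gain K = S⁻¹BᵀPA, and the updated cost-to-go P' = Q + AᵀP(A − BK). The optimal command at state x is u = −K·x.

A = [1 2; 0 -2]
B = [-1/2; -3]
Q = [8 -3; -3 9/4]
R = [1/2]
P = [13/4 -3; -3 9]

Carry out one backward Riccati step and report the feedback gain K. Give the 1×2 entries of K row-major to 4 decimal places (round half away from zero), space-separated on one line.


0.1006 0.8968

BᵀP = [7.3750 -25.5000]
S = R + BᵀPB = [1/2] + [72.8125] = [73.3125]
BᵀPA = [7.3750 65.7500]
K = S⁻¹·BᵀPA = [0.1006 0.8968]
A−BK = [1.0503 2.4484; 0.3018 0.6905]
AᵀP(A−BK) = [2.5081 5.8858; 5.8858 14.0324]
P' = Q + AᵀP(A−BK) = [10.5081 2.8858; 2.8858 16.2824]
tr(P') = 26.7905


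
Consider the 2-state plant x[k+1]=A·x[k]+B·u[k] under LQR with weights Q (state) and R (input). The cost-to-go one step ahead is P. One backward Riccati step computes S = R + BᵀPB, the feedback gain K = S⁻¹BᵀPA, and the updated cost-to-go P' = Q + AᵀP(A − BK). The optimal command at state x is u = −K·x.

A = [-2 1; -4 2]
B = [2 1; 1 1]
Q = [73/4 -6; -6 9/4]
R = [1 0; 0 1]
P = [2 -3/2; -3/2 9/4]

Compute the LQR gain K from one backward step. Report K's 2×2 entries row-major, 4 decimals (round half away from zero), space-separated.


0.2857 -0.1429 -2.0000 1.0000

BᵀP = [2.5000 -0.7500; 0.5000 0.7500]
S = R + BᵀPB = [1 0; 0 1] + [4.2500 1.7500; 1.7500 1.2500] = [5.2500 1.7500; 1.7500 2.2500]
BᵀPA = [-2.0000 1.0000; -4.0000 2.0000]
K = S⁻¹·BᵀPA = [0.2857 -0.1429; -2.0000 1.0000]
A−BK = [-0.5714 0.2857; -2.2857 1.1429]
AᵀP(A−BK) = [12.5714 -6.2857; -6.2857 3.1429]
P' = Q + AᵀP(A−BK) = [30.8214 -12.2857; -12.2857 5.3929]
tr(P') = 36.2143


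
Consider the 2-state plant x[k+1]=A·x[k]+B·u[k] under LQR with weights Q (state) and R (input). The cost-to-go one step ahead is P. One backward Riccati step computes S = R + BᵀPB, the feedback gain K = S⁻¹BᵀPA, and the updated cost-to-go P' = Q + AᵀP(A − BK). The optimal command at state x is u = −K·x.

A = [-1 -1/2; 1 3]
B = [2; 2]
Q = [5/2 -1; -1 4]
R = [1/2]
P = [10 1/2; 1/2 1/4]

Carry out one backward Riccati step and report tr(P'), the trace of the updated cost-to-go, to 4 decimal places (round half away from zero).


9.8516

BᵀP = [21.0000 1.5000]
S = R + BᵀPB = [1/2] + [45.0000] = [45.5000]
BᵀPA = [-19.5000 -6.0000]
K = S⁻¹·BᵀPA = [-0.4286 -0.1319]
A−BK = [-0.1429 -0.2363; 1.8571 3.2637]
AᵀP(A−BK) = [0.8929 1.4286; 1.4286 2.4588]
P' = Q + AᵀP(A−BK) = [3.3929 0.4286; 0.4286 6.4588]
tr(P') = 9.8516


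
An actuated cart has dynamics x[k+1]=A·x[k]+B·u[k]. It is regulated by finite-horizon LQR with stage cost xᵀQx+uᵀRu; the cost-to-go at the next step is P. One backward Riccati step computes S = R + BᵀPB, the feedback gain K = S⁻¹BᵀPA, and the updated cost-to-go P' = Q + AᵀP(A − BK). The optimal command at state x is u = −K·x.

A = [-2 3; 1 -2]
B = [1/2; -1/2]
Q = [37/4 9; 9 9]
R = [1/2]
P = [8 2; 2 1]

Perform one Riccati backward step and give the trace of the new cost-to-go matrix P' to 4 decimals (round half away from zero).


BᵀP = [3.0000 0.5000]
S = R + BᵀPB = [1/2] + [1.2500] = [1.7500]
BᵀPA = [-5.5000 8.0000]
K = S⁻¹·BᵀPA = [-3.1429 4.5714]
A−BK = [-0.4286 0.7143; -0.5714 0.2857]
AᵀP(A−BK) = [7.7143 -10.8571; -10.8571 15.4286]
P' = Q + AᵀP(A−BK) = [16.9643 -1.8571; -1.8571 24.4286]
tr(P') = 41.3929

41.3929


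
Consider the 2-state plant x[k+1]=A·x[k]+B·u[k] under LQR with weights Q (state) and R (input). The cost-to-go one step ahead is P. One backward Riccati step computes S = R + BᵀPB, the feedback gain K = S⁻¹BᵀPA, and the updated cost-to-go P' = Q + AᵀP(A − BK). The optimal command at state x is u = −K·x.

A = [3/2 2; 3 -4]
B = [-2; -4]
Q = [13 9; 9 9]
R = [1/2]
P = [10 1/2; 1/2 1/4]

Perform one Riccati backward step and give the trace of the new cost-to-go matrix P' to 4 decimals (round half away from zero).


33.5929

BᵀP = [-22.0000 -2.0000]
S = R + BᵀPB = [1/2] + [52.0000] = [52.5000]
BᵀPA = [-39.0000 -36.0000]
K = S⁻¹·BᵀPA = [-0.7429 -0.6857]
A−BK = [0.0143 0.6286; 0.0286 -6.7429]
AᵀP(A−BK) = [0.2786 0.2571; 0.2571 11.3143]
P' = Q + AᵀP(A−BK) = [13.2786 9.2571; 9.2571 20.3143]
tr(P') = 33.5929


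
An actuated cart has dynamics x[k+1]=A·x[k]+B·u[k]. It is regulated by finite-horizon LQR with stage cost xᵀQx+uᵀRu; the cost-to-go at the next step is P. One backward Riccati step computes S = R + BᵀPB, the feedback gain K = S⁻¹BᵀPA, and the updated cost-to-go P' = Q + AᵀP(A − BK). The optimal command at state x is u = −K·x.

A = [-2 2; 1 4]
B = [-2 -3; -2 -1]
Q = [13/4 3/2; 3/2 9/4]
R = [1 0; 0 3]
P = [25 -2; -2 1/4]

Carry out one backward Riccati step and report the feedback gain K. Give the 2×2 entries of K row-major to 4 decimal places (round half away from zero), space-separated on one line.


BᵀP = [-46.0000 3.5000; -73.0000 5.7500]
S = R + BᵀPB = [1 0; 0 3] + [85.0000 134.5000; 134.5000 213.2500] = [86.0000 134.5000; 134.5000 216.2500]
BᵀPA = [95.5000 -78.0000; 151.7500 -123.0000]
K = S⁻¹·BᵀPA = [0.4761 -0.6387; 0.4056 -0.1715]
A−BK = [0.1690 0.2080; 2.3578 2.5510]
AᵀP(A−BK) = [1.2302 0.0266; 0.0266 1.0823]
P' = Q + AᵀP(A−BK) = [4.4802 1.5266; 1.5266 3.3323]
tr(P') = 7.8125

0.4761 -0.6387 0.4056 -0.1715


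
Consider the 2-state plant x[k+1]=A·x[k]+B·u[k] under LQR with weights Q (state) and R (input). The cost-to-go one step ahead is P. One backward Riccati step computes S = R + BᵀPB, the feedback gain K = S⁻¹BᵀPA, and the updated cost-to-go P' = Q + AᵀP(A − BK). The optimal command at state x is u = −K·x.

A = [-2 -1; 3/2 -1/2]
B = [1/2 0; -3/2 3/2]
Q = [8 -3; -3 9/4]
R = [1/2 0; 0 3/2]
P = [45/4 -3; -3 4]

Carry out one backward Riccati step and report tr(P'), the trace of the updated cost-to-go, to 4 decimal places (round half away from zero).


24.3025

BᵀP = [10.1250 -7.5000; -4.5000 6.0000]
S = R + BᵀPB = [1/2 0; 0 3/2] + [16.3125 -11.2500; -11.2500 9.0000] = [16.8125 -11.2500; -11.2500 10.5000]
BᵀPA = [-31.5000 -6.3750; 18.0000 1.5000]
K = S⁻¹·BᵀPA = [-2.5666 -1.0019; -1.0356 -0.9306]
A−BK = [-0.7167 -0.4991; -0.7964 -0.6069]
AᵀP(A−BK) = [9.7936 6.1914; 6.1914 4.2589]
P' = Q + AᵀP(A−BK) = [17.7936 3.1914; 3.1914 6.5089]
tr(P') = 24.3025


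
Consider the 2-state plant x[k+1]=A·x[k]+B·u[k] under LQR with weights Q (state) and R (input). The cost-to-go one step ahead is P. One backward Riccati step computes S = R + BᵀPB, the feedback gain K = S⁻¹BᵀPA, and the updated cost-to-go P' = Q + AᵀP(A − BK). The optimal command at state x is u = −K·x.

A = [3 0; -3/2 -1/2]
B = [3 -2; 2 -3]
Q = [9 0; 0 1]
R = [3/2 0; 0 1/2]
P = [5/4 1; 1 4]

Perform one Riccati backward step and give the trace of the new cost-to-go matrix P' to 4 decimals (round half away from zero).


15.5244

BᵀP = [5.7500 11.0000; -5.5000 -14.0000]
S = R + BᵀPB = [3/2 0; 0 1/2] + [39.2500 -44.5000; -44.5000 53.0000] = [40.7500 -44.5000; -44.5000 53.5000]
BᵀPA = [0.7500 -5.5000; 4.5000 7.0000]
K = S⁻¹·BᵀPA = [1.2026 0.0863; 1.0844 0.2026]
A−BK = [1.5610 0.1463; -0.6520 -0.0647]
AᵀP(A−BK) = [5.4681 0.5235; 0.5235 0.0563]
P' = Q + AᵀP(A−BK) = [14.4681 0.5235; 0.5235 1.0563]
tr(P') = 15.5244


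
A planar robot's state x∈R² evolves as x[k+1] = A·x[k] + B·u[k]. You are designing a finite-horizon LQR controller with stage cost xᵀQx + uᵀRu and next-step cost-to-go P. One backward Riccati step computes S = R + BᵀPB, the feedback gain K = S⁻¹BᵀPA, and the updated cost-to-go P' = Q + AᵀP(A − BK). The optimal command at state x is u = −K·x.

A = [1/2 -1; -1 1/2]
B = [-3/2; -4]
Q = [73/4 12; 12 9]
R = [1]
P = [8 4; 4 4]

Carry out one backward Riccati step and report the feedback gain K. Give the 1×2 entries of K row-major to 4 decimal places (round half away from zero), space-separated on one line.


0.0611 0.1298

BᵀP = [-28.0000 -22.0000]
S = R + BᵀPB = [1] + [130.0000] = [131.0000]
BᵀPA = [8.0000 17.0000]
K = S⁻¹·BᵀPA = [0.0611 0.1298]
A−BK = [0.5916 -0.8053; -0.7557 1.0191]
AᵀP(A−BK) = [1.5115 -2.0382; -2.0382 2.7939]
P' = Q + AᵀP(A−BK) = [19.7615 9.9618; 9.9618 11.7939]
tr(P') = 31.5553


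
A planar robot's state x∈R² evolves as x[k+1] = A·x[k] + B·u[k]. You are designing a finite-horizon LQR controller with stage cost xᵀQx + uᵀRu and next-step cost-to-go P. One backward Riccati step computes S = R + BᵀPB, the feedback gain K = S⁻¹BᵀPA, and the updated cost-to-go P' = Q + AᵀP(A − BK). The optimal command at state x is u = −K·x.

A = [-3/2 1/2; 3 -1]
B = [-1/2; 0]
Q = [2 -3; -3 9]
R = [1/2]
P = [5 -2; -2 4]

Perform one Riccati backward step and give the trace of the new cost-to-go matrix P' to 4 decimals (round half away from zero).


54.5714

BᵀP = [-2.5000 1.0000]
S = R + BᵀPB = [1/2] + [1.2500] = [1.7500]
BᵀPA = [6.7500 -2.2500]
K = S⁻¹·BᵀPA = [3.8571 -1.2857]
A−BK = [0.4286 -0.1429; 3.0000 -1.0000]
AᵀP(A−BK) = [39.2143 -13.0714; -13.0714 4.3571]
P' = Q + AᵀP(A−BK) = [41.2143 -16.0714; -16.0714 13.3571]
tr(P') = 54.5714


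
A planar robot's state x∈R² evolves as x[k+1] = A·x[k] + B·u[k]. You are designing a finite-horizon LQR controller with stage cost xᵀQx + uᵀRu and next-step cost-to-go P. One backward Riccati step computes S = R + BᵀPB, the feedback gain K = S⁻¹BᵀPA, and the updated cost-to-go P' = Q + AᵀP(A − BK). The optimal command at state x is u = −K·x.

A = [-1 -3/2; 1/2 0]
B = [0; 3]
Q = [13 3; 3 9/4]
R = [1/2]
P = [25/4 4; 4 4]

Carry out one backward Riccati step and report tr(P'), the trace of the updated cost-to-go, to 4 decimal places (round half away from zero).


22.6995

BᵀP = [12.0000 12.0000]
S = R + BᵀPB = [1/2] + [36.0000] = [36.5000]
BᵀPA = [-6.0000 -18.0000]
K = S⁻¹·BᵀPA = [-0.1644 -0.4932]
A−BK = [-1.0000 -1.5000; 0.9932 1.4795]
AᵀP(A−BK) = [2.2637 3.4161; 3.4161 5.1858]
P' = Q + AᵀP(A−BK) = [15.2637 6.4161; 6.4161 7.4358]
tr(P') = 22.6995


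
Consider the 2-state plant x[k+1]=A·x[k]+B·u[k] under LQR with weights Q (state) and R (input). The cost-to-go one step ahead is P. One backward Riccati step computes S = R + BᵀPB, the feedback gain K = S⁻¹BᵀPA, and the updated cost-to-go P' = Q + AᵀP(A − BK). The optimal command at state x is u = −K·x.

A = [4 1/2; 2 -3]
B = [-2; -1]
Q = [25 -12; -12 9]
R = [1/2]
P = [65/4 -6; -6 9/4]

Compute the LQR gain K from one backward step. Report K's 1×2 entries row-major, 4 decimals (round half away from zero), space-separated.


BᵀP = [-26.5000 9.7500]
S = R + BᵀPB = [1/2] + [43.2500] = [43.7500]
BᵀPA = [-86.5000 -42.5000]
K = S⁻¹·BᵀPA = [-1.9771 -0.9714]
A−BK = [0.0457 -1.4429; 0.0229 -3.9714]
AᵀP(A−BK) = [1.9771 0.9714; 0.9714 1.0268]
P' = Q + AᵀP(A−BK) = [26.9771 -11.0286; -11.0286 10.0268]
tr(P') = 37.0039

-1.9771 -0.9714


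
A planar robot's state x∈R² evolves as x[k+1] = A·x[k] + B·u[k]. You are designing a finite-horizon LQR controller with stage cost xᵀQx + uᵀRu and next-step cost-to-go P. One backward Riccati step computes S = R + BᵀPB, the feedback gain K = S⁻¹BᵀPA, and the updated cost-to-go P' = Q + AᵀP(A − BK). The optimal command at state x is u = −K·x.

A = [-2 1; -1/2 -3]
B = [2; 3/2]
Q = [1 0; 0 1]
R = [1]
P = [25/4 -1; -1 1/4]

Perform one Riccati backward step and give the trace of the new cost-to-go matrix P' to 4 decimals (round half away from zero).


BᵀP = [11.0000 -1.6250]
S = R + BᵀPB = [1] + [19.5625] = [20.5625]
BᵀPA = [-21.1875 15.8750]
K = S⁻¹·BᵀPA = [-1.0304 0.7720]
A−BK = [0.0608 -0.5441; 1.0456 -4.1581]
AᵀP(A−BK) = [1.2310 -1.2675; -1.2675 2.2439]
P' = Q + AᵀP(A−BK) = [2.2310 -1.2675; -1.2675 3.2439]
tr(P') = 5.4749

5.4749


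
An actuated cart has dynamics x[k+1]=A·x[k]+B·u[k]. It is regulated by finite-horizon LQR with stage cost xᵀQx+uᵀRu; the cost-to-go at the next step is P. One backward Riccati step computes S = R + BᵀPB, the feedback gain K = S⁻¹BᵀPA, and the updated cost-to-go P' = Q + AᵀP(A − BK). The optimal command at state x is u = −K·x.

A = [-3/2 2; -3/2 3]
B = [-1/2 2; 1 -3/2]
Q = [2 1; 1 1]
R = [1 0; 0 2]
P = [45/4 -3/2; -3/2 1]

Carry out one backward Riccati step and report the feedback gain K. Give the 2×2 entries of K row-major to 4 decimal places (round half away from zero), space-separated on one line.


BᵀP = [-7.1250 1.7500; 24.7500 -4.5000]
S = R + BᵀPB = [1 0; 0 2] + [5.3125 -16.8750; -16.8750 56.2500] = [6.3125 -16.8750; -16.8750 58.2500]
BᵀPA = [8.0625 -9.0000; -30.3750 36.0000]
K = S⁻¹·BᵀPA = [-0.5177 1.0038; -0.6714 0.9088]
A−BK = [-0.4160 0.6843; -1.9894 3.3595]
AᵀP(A−BK) = [4.5916 -7.4876; -7.4876 12.3165]
P' = Q + AᵀP(A−BK) = [6.5916 -6.4876; -6.4876 13.3165]
tr(P') = 19.9081

-0.5177 1.0038 -0.6714 0.9088


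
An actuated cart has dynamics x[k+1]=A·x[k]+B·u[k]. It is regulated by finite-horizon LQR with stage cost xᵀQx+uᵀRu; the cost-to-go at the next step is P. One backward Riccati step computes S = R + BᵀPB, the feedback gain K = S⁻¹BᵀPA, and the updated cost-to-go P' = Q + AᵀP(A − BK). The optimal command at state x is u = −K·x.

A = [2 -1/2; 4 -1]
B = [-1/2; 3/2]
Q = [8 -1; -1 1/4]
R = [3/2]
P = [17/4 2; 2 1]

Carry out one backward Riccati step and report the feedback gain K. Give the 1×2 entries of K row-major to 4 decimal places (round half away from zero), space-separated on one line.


2.0690 -0.5172

BᵀP = [0.8750 0.5000]
S = R + BᵀPB = [3/2] + [0.3125] = [1.8125]
BᵀPA = [3.7500 -0.9375]
K = S⁻¹·BᵀPA = [2.0690 -0.5172]
A−BK = [3.0345 -0.7586; 0.8966 -0.2241]
AᵀP(A−BK) = [57.2414 -14.3103; -14.3103 3.5776]
P' = Q + AᵀP(A−BK) = [65.2414 -15.3103; -15.3103 3.8276]
tr(P') = 69.0690


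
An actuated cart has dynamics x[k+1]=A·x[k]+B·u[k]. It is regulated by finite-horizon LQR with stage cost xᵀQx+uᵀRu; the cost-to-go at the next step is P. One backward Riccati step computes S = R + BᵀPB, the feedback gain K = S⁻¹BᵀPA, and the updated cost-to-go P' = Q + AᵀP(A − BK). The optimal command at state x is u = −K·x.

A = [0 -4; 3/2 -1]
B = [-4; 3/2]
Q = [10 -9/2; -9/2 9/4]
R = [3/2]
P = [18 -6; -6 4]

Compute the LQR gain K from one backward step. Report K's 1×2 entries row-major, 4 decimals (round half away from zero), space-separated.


BᵀP = [-81.0000 30.0000]
S = R + BᵀPB = [3/2] + [369.0000] = [370.5000]
BᵀPA = [45.0000 294.0000]
K = S⁻¹·BᵀPA = [0.1215 0.7935]
A−BK = [0.4858 -0.8259; 1.3178 -2.1903]
AᵀP(A−BK) = [3.5344 -5.7085; -5.7085 10.7045]
P' = Q + AᵀP(A−BK) = [13.5344 -10.2085; -10.2085 12.9545]
tr(P') = 26.4889

0.1215 0.7935


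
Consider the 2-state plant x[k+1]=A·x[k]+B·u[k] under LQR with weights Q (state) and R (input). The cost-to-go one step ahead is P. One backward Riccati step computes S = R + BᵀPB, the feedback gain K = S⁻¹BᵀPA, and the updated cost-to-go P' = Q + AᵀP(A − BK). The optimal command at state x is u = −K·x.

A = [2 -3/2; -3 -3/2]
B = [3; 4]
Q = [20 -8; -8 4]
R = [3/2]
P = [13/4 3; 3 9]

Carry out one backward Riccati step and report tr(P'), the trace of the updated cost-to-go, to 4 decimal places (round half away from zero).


BᵀP = [21.7500 45.0000]
S = R + BᵀPB = [3/2] + [245.2500] = [246.7500]
BᵀPA = [-91.5000 -100.1250]
K = S⁻¹·BᵀPA = [-0.3708 -0.4058]
A−BK = [3.1125 -0.2827; -1.5167 0.1231]
AᵀP(A−BK) = [24.0699 -1.8784; -1.8784 0.4343]
P' = Q + AᵀP(A−BK) = [44.0699 -9.8784; -9.8784 4.4343]
tr(P') = 48.5042

48.5042


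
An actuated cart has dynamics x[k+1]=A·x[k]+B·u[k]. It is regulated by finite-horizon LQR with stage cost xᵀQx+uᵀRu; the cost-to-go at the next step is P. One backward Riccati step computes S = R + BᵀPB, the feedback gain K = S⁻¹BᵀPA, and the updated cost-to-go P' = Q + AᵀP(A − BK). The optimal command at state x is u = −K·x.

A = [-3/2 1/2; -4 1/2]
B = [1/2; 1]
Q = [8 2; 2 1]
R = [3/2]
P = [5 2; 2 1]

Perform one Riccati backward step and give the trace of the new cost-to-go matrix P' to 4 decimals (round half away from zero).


BᵀP = [4.5000 2.0000]
S = R + BᵀPB = [3/2] + [4.2500] = [5.7500]
BᵀPA = [-14.7500 3.2500]
K = S⁻¹·BᵀPA = [-2.5652 0.5652]
A−BK = [-0.2174 0.2174; -1.4348 -0.0652]
AᵀP(A−BK) = [13.4130 -2.9130; -2.9130 0.6630]
P' = Q + AᵀP(A−BK) = [21.4130 -0.9130; -0.9130 1.6630]
tr(P') = 23.0761

23.0761


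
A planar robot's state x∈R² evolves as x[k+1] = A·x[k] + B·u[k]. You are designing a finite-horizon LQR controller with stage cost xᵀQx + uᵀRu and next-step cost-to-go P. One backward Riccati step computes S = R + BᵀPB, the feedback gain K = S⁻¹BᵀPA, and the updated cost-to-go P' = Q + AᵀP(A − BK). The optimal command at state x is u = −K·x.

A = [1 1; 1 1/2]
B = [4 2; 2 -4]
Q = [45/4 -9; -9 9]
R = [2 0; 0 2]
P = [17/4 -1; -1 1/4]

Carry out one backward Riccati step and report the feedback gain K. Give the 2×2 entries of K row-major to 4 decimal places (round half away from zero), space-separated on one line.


BᵀP = [15.0000 -3.5000; 12.5000 -3.0000]
S = R + BᵀPB = [2 0; 0 2] + [53.0000 44.0000; 44.0000 37.0000] = [55.0000 44.0000; 44.0000 39.0000]
BᵀPA = [11.5000 13.2500; 9.5000 11.0000]
K = S⁻¹·BᵀPA = [0.1459 0.1567; 0.0789 0.1053]
A−BK = [0.2584 0.1627; 1.0239 0.6077]
AᵀP(A−BK) = [0.0718 0.0730; 0.0730 0.0783]
P' = Q + AᵀP(A−BK) = [11.3218 -8.9270; -8.9270 9.0783]
tr(P') = 20.4001

0.1459 0.1567 0.0789 0.1053
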